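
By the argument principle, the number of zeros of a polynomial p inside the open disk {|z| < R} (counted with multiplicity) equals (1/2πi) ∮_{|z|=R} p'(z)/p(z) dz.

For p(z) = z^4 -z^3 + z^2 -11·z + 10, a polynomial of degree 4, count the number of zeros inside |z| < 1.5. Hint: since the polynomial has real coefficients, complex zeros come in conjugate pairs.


The zeros of p are: 2, (-1 + 2i), (-1 - 2i), 1.
Their magnitudes are: 2, 2.236, 2.236, 1.
Zeros with |z| < R = 1.5: 1.
Count = 1.
By the argument principle, (1/2πi) ∮_{|z|=R} p'(z)/p(z) dz equals exactly this count.

Number of zeros inside |z| < 1.5: 1.


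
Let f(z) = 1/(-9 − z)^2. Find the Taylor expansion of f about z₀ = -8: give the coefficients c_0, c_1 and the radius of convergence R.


Let w = z − z₀, so z = z₀ + w.
Then -9 − z = -9 − (z₀ + w) = (-9 − z₀) − w = -1 − w.
f(z) = 1/(-1 − w)^2 = (1/(-1)^2) · (1 − w/(-1))^{−2}.
By the binomial series (1−u)^{−2} = Σ_{n≥0} C(n+1, 1) u^n for |u|<1, with u = w/(-1):
  c_n = C(n+1, 1) / (-1)^(n+2).
  c_0 = 1/(-1)^2 = 1.
  c_1 = 2/(-1)^3 = -2.
The series is valid for |w/d| < 1, i.e. |z − z₀| < |d|.
Radius of convergence: R = |-9 − z₀| = |-1| = 1 (distance from z₀ to the singularity z = -9).

c_0 = 1, c_1 = -2; R = 1.


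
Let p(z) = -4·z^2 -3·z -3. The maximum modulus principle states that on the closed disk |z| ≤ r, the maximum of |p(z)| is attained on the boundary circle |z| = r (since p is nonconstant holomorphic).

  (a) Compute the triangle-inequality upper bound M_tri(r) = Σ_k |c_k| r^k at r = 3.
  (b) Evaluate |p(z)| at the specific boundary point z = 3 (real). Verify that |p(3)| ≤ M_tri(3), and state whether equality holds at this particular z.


Coefficients: c_0 = -3, c_1 = -3, c_2 = -4. Radius r = 3.
Part (a). Triangle bound: M_tri(r) = Σ_k |c_k| r^k
  = |-3|·3^0 + |-3|·3^1 + |-4|·3^2
  = 3 + 9 + 36 = 48.
This bounds M(r) := max_{|z|=r} |p(z)| from above; equality holds iff all terms c_k z^k can be made to align in phase at a single z on |z|=r.
Part (b). At z = 3 (real, on the circle |z| = r):
  p(3) = (-3)·3^0 + (-3)·3^1 + (-4)·3^2 = -48.
  |p(3)| = 48.
Since all nonzero coefficients share the same sign, |p(3)| = 48 = M_tri(3); the triangle bound is attained at z = 3, so in fact M(r) = 48.

M_tri(3) = 48; |p(3)| = 48; equality at z=3: yes.


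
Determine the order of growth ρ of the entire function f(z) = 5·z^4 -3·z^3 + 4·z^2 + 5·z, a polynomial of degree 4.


|f(z)| ≤ Σ|c_k|·r^k = O(r^4) as r → ∞. Polynomial growth is O(e^{r^ε}) for every ε > 0 (since r^4/e^{r^ε} → 0), so ρ ≤ ε for all ε > 0, i.e. ρ = 0. Every nonconstant polynomial has order 0.
Therefore ρ = 0.

Order ρ = 0.


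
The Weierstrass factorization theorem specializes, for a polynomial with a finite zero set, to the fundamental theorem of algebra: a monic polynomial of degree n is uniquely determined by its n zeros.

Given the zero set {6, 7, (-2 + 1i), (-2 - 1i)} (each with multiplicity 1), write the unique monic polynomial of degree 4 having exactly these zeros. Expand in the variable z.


The polynomial is p(z) = ∏_{α ∈ S} (z − α), where S = {6, 7, (-2 + 1i), (-2 - 1i)}.
Expanding the product yields: p(z) = z^4 -9·z^3 -5·z^2 + 103·z + 210.
Note conjugate pairs combine to real quadratics: (z − (-2+1i))(z − (-2−1i)) = z² + 4z + 5.
The resulting polynomial has degree 4 and real coefficients as required.

p(z) = z^4 -9·z^3 -5·z^2 + 103·z + 210.


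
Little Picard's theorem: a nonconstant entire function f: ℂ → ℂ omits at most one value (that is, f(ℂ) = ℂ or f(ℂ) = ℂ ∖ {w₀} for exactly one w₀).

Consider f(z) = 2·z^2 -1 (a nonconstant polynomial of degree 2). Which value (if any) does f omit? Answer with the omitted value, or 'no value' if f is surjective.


Little Picard bounds the complement of f(ℂ) to at most one point.
For every w ∈ ℂ, the equation p(z) − w = 0 is a nonconstant polynomial in z and hence has at least one root by the fundamental theorem of algebra. So p is surjective onto ℂ, omitting no value.

Omitted value: no value.


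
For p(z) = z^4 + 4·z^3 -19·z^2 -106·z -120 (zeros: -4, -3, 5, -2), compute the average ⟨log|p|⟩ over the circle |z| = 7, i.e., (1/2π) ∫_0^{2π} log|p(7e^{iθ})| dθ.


Zeros: -4, -3, -2, 5; r = 7.
Inside |z| < r: -4, -3, -2, 5. Outside (|z| ≥ r): ∅.
p(0) = -120, so log|p(0)| = log(120) = 4.7875.
Apply Jensen: I(r) = log|p(0)| + Σ_k log(r/|z_k|), summed over zeros inside |z| < r.
  log(r/|z_k|) for z_k = -4: log(7/4) = 0.5596
  log(r/|z_k|) for z_k = -3: log(7/3) = 0.8473
  log(r/|z_k|) for z_k = 5: log(7/5) = 0.3365
  log(r/|z_k|) for z_k = -2: log(7/2) = 1.2528
Sum over inside zeros: 2.9961.
I(r) = log|p(0)| + (inside sum) = 4.7875 + 2.9961 = 7.7836.
Closed form (all zeros inside, monic): I(r) = n·log(r) = 4·log(7) = 7.7836. ✓

I(r) ≈ 7.7836.


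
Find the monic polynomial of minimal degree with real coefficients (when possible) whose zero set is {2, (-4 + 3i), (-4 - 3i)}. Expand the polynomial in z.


The polynomial is p(z) = ∏_{α ∈ S} (z − α), where S = {2, (-4 + 3i), (-4 - 3i)}.
Expanding the product yields: p(z) = z^3 + 6·z^2 + 9·z -50.
Note conjugate pairs combine to real quadratics: (z − (-4+3i))(z − (-4−3i)) = z² + 8z + 25.
The resulting polynomial has degree 3 and real coefficients as required.

p(z) = z^3 + 6·z^2 + 9·z -50.


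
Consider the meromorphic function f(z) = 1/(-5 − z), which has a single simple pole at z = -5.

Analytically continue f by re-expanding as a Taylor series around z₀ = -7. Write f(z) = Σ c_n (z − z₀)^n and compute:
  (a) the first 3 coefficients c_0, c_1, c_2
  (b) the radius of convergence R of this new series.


Let w = z − z₀, so z = z₀ + w.
Then -5 − z = -5 − (z₀ + w) = (-5 − z₀) − w = 2 − w.
f(z) = 1/(2 − w) = (1/(2)) · 1/(1 − w/(2)) = Σ_{n≥0} w^n / (2)^(n+1).
So c_n = 1/(2)^(n+1):
  c_0 = 1/(2)^1 = 1/2.
  c_1 = 1/(2)^2 = 1/4.
  c_2 = 1/(2)^3 = 1/8.
The series is valid for |w/d| < 1, i.e. |z − z₀| < |d|.
Radius of convergence: R = |-5 − z₀| = |2| = 2 (distance from z₀ to the singularity z = -5).

c_0 = 1/2, c_1 = 1/4, c_2 = 1/8; R = 2.


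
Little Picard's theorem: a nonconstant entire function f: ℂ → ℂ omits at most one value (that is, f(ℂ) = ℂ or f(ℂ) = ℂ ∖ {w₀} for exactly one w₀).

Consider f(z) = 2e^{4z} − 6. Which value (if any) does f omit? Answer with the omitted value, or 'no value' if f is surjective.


Little Picard bounds the complement of f(ℂ) to at most one point.
e^{4z} is never zero on ℂ, so 2·e^{4z} takes every value in ℂ ∖ {0}. Adding -6 shifts the range to ℂ ∖ {-6}. Thus f omits exactly the value -6.

Omitted value: -6.


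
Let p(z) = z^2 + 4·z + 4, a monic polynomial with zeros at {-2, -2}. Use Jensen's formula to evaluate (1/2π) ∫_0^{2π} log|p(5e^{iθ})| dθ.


Zeros: -2, -2; r = 5.
Inside |z| < r: -2, -2. Outside (|z| ≥ r): ∅.
p(0) = 4, so log|p(0)| = log(4) = 1.3863.
Apply Jensen: I(r) = log|p(0)| + Σ_k log(r/|z_k|), summed over zeros inside |z| < r.
  log(r/|z_k|) for z_k = -2: log(5/2) = 0.9163
  log(r/|z_k|) for z_k = -2: log(5/2) = 0.9163
Sum over inside zeros: 1.8326.
I(r) = log|p(0)| + (inside sum) = 1.3863 + 1.8326 = 3.2189.
Closed form (all zeros inside, monic): I(r) = n·log(r) = 2·log(5) = 3.2189. ✓

I(r) ≈ 3.2189.


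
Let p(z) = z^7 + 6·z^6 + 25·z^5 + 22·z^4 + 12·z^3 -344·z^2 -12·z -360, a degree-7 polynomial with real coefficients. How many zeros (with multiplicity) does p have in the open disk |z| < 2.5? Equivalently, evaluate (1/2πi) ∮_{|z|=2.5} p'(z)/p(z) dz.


The zeros of p are: 2, (-1 + 3i), (-1 - 3i), (0 + 1i), (0 - 1i), (-3 + 3i), (-3 - 3i).
Their magnitudes are: 2, 3.162, 3.162, 1, 1, 4.243, 4.243.
Zeros with |z| < R = 2.5: 2, (0 + 1i), (0 - 1i).
Count = 3.
By the argument principle, (1/2πi) ∮_{|z|=R} p'(z)/p(z) dz equals exactly this count.

Number of zeros inside |z| < 2.5: 3.


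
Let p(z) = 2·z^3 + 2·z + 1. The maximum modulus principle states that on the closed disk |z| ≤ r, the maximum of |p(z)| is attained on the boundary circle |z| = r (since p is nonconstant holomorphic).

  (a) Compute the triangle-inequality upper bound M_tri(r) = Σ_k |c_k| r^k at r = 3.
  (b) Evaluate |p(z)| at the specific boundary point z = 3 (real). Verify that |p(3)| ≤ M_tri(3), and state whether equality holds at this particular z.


Coefficients: c_0 = 1, c_1 = 2, c_2 = 0, c_3 = 2. Radius r = 3.
Part (a). Triangle bound: M_tri(r) = Σ_k |c_k| r^k
  = |1|·3^0 + |2|·3^1 + |0|·3^2 + |2|·3^3
  = 1 + 6 + 0 + 54 = 61.
This bounds M(r) := max_{|z|=r} |p(z)| from above; equality holds iff all terms c_k z^k can be made to align in phase at a single z on |z|=r.
Part (b). At z = 3 (real, on the circle |z| = r):
  p(3) = (1)·3^0 + (2)·3^1 + (0)·3^2 + (2)·3^3 = 61.
  |p(3)| = 61.
Since all nonzero coefficients share the same sign, |p(3)| = 61 = M_tri(3); the triangle bound is attained at z = 3, so in fact M(r) = 61.

M_tri(3) = 61; |p(3)| = 61; equality at z=3: yes.


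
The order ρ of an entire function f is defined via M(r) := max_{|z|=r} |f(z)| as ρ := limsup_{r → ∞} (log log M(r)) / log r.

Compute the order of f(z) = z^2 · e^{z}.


M(r) = max_{|z|=r} |1|·|z|^2·|e^{z}| = 1·r^2 · e^{1r^1} (the factors attain their maxima compatibly on |z|=r). Then log M(r) = log 1 + 2·log r + 1r^1, dominated by the last term, so log log M(r) ~ 1·log r. The polynomial factor 1z^2 contributes only a log r term and does not affect the order. ρ = 1.
Therefore ρ = 1.

Order ρ = 1.


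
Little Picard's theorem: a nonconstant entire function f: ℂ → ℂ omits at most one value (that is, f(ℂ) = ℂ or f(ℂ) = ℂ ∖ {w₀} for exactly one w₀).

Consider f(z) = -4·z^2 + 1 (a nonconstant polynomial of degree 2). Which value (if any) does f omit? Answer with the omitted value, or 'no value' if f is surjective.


Little Picard bounds the complement of f(ℂ) to at most one point.
For every w ∈ ℂ, the equation p(z) − w = 0 is a nonconstant polynomial in z and hence has at least one root by the fundamental theorem of algebra. So p is surjective onto ℂ, omitting no value.

Omitted value: no value.


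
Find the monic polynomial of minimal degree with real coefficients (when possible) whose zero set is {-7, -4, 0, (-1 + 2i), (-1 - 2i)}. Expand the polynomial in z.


The polynomial is p(z) = ∏_{α ∈ S} (z − α), where S = {-7, -4, 0, (-1 + 2i), (-1 - 2i)}.
Expanding the product yields: p(z) = z^5 + 13·z^4 + 55·z^3 + 111·z^2 + 140·z.
Note conjugate pairs combine to real quadratics: (z − (-1+2i))(z − (-1−2i)) = z² + 2z + 5.
The resulting polynomial has degree 5 and real coefficients as required.

p(z) = z^5 + 13·z^4 + 55·z^3 + 111·z^2 + 140·z.


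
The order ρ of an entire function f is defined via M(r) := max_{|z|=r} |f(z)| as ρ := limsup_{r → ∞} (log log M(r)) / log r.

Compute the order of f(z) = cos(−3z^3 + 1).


Write cos(w) = (e^{iw} ± e^{−iw})/(2 or 2i), so |cos(w)| ≤ e^{|w|}. With w = −3z^3 + 1, |w| ≤ 3r^3 + 1 on |z|=r, giving M(r) ≤ e^{3r^3 + 1} and ρ ≤ 3. For the lower bound, choose z on |z|=r with -3z^3 purely imaginary of modulus 3r^3; then |cos(−3z^3 + 1)| grows like e^{3r^3}/2, so ρ ≥ 3. Hence ρ = 3.
Therefore ρ = 3.

Order ρ = 3.


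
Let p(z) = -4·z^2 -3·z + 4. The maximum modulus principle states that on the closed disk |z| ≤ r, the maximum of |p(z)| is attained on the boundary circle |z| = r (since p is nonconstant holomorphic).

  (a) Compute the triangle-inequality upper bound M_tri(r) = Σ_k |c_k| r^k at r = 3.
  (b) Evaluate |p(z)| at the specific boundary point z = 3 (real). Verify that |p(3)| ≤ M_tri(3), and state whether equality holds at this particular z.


Coefficients: c_0 = 4, c_1 = -3, c_2 = -4. Radius r = 3.
Part (a). Triangle bound: M_tri(r) = Σ_k |c_k| r^k
  = |4|·3^0 + |-3|·3^1 + |-4|·3^2
  = 4 + 9 + 36 = 49.
This bounds M(r) := max_{|z|=r} |p(z)| from above; equality holds iff all terms c_k z^k can be made to align in phase at a single z on |z|=r.
Part (b). At z = 3 (real, on the circle |z| = r):
  p(3) = (4)·3^0 + (-3)·3^1 + (-4)·3^2 = -41.
  |p(3)| = 41.
Check: |p(3)| = 41 ≤ 49 = M_tri(3). ✓ Equality does not hold at z = 3 (the coefficients have mixed signs, so the terms do not all align in phase there).

M_tri(3) = 49; |p(3)| = 41; equality at z=3: no.


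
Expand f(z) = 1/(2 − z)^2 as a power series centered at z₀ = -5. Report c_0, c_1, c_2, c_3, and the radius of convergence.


Let w = z − z₀, so z = z₀ + w.
Then 2 − z = 2 − (z₀ + w) = (2 − z₀) − w = 7 − w.
f(z) = 1/(7 − w)^2 = (1/(7)^2) · (1 − w/(7))^{−2}.
By the binomial series (1−u)^{−2} = Σ_{n≥0} C(n+1, 1) u^n for |u|<1, with u = w/(7):
  c_n = C(n+1, 1) / (7)^(n+2).
  c_0 = 1/(7)^2 = 1/49.
  c_1 = 2/(7)^3 = 2/343.
  c_2 = 3/(7)^4 = 3/2401.
  c_3 = 4/(7)^5 = 4/16807.
The series is valid for |w/d| < 1, i.e. |z − z₀| < |d|.
Radius of convergence: R = |2 − z₀| = |7| = 7 (distance from z₀ to the singularity z = 2).

c_0 = 1/49, c_1 = 2/343, c_2 = 3/2401, c_3 = 4/16807; R = 7.


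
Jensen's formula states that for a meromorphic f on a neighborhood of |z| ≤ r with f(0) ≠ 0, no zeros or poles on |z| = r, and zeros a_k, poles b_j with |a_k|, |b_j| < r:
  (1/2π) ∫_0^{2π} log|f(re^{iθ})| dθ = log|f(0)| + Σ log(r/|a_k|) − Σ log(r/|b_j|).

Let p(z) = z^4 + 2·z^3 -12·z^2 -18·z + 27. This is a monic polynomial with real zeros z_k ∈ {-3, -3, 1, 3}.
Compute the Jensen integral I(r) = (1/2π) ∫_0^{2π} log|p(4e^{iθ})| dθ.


Zeros: -3, -3, 1, 3; r = 4.
Inside |z| < r: -3, -3, 1, 3. Outside (|z| ≥ r): ∅.
p(0) = 27, so log|p(0)| = log(27) = 3.2958.
Apply Jensen: I(r) = log|p(0)| + Σ_k log(r/|z_k|), summed over zeros inside |z| < r.
  log(r/|z_k|) for z_k = -3: log(4/3) = 0.2877
  log(r/|z_k|) for z_k = -3: log(4/3) = 0.2877
  log(r/|z_k|) for z_k = 1: log(4/1) = 1.3863
  log(r/|z_k|) for z_k = 3: log(4/3) = 0.2877
Sum over inside zeros: 2.2493.
I(r) = log|p(0)| + (inside sum) = 3.2958 + 2.2493 = 5.5452.
Closed form (all zeros inside, monic): I(r) = n·log(r) = 4·log(4) = 5.5452. ✓

I(r) ≈ 5.5452.


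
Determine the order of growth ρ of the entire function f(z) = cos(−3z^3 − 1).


Write cos(w) = (e^{iw} ± e^{−iw})/(2 or 2i), so |cos(w)| ≤ e^{|w|}. With w = −3z^3 − 1, |w| ≤ 3r^3 + 1 on |z|=r, giving M(r) ≤ e^{3r^3 + 1} and ρ ≤ 3. For the lower bound, choose z on |z|=r with -3z^3 purely imaginary of modulus 3r^3; then |cos(−3z^3 − 1)| grows like e^{3r^3}/2, so ρ ≥ 3. Hence ρ = 3.
Therefore ρ = 3.

Order ρ = 3.


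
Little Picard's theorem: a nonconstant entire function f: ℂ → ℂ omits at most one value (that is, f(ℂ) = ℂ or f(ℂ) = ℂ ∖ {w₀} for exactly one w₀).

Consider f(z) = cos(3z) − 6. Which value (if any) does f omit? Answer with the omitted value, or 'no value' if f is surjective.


Little Picard bounds the complement of f(ℂ) to at most one point.
cos is entire and surjective onto ℂ: for every w ∈ ℂ, cos(ζ) = w has a solution ζ ∈ ℂ (e.g., via the complex inverse arccos). With ζ = 3z this gives z = ζ/(3). Then 1·cos(3z) takes every value in 1·ℂ = ℂ, and adding -6 is a bijection of ℂ. So f is surjective and omits no value. (Note: only on the real line is cos bounded by [−1, 1].)

Omitted value: no value.


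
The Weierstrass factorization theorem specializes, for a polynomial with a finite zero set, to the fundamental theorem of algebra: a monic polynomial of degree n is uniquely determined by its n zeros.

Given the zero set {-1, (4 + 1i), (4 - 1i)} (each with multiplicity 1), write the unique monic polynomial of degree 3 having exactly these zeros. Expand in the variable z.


The polynomial is p(z) = ∏_{α ∈ S} (z − α), where S = {-1, (4 + 1i), (4 - 1i)}.
Expanding the product yields: p(z) = z^3 -7·z^2 + 9·z + 17.
Note conjugate pairs combine to real quadratics: (z − (4+1i))(z − (4−1i)) = z² − 8z + 17.
The resulting polynomial has degree 3 and real coefficients as required.

p(z) = z^3 -7·z^2 + 9·z + 17.


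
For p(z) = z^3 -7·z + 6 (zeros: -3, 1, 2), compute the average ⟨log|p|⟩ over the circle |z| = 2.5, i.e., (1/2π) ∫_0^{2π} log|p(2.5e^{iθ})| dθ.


Zeros: -3, 1, 2; r = 2.5.
Inside |z| < r: 1, 2. Outside (|z| ≥ r): -3.
p(0) = 6, so log|p(0)| = log(6) = 1.7918.
Apply Jensen: I(r) = log|p(0)| + Σ_k log(r/|z_k|), summed over zeros inside |z| < r.
  log(r/|z_k|) for z_k = 1: log(2.5/1) = 0.9163
  log(r/|z_k|) for z_k = 2: log(2.5/2) = 0.2231
  Outside zeros (-3) contribute nothing to the Jensen sum.
Sum over inside zeros: 1.1394.
I(r) = log|p(0)| + (inside sum) = 1.7918 + 1.1394 = 2.9312.
Note: since some zeros are outside |z| ≤ r, the simplified n·log(r) form does NOT apply — only the inside zeros contribute.

I(r) ≈ 2.9312.


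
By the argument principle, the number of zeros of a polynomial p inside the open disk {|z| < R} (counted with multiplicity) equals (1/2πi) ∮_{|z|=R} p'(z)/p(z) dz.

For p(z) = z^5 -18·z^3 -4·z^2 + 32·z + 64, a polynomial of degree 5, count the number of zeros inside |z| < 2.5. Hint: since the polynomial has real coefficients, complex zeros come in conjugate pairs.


The zeros of p are: -4, 4, (-1 + 1i), (-1 - 1i), 2.
Their magnitudes are: 4, 4, 1.414, 1.414, 2.
Zeros with |z| < R = 2.5: (-1 + 1i), (-1 - 1i), 2.
Count = 3.
By the argument principle, (1/2πi) ∮_{|z|=R} p'(z)/p(z) dz equals exactly this count.

Number of zeros inside |z| < 2.5: 3.


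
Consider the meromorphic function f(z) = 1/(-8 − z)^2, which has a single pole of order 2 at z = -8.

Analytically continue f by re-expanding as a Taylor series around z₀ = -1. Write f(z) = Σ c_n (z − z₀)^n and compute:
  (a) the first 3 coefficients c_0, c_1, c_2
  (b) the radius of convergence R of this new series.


Let w = z − z₀, so z = z₀ + w.
Then -8 − z = -8 − (z₀ + w) = (-8 − z₀) − w = -7 − w.
f(z) = 1/(-7 − w)^2 = (1/(-7)^2) · (1 − w/(-7))^{−2}.
By the binomial series (1−u)^{−2} = Σ_{n≥0} C(n+1, 1) u^n for |u|<1, with u = w/(-7):
  c_n = C(n+1, 1) / (-7)^(n+2).
  c_0 = 1/(-7)^2 = 1/49.
  c_1 = 2/(-7)^3 = -2/343.
  c_2 = 3/(-7)^4 = 3/2401.
The series is valid for |w/d| < 1, i.e. |z − z₀| < |d|.
Radius of convergence: R = |-8 − z₀| = |-7| = 7 (distance from z₀ to the singularity z = -8).

c_0 = 1/49, c_1 = -2/343, c_2 = 3/2401; R = 7.


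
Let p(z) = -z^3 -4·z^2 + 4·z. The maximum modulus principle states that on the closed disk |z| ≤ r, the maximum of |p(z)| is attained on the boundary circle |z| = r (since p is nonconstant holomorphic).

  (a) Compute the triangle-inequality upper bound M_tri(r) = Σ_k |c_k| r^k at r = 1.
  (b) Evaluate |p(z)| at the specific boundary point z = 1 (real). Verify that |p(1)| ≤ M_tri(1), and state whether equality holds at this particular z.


Coefficients: c_0 = 0, c_1 = 4, c_2 = -4, c_3 = -1. Radius r = 1.
Part (a). Triangle bound: M_tri(r) = Σ_k |c_k| r^k
  = |0|·1^0 + |4|·1^1 + |-4|·1^2 + |-1|·1^3
  = 0 + 4 + 4 + 1 = 9.
This bounds M(r) := max_{|z|=r} |p(z)| from above; equality holds iff all terms c_k z^k can be made to align in phase at a single z on |z|=r.
Part (b). At z = 1 (real, on the circle |z| = r):
  p(1) = (0)·1^0 + (4)·1^1 + (-4)·1^2 + (-1)·1^3 = -1.
  |p(1)| = 1.
Check: |p(1)| = 1 ≤ 9 = M_tri(1). ✓ Equality does not hold at z = 1 (the coefficients have mixed signs, so the terms do not all align in phase there).

M_tri(1) = 9; |p(1)| = 1; equality at z=1: no.


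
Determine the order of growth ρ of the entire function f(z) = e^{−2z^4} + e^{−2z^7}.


Each summand is entire of order 4 and 7 respectively (as in the single-exponential case). The order of a sum is at most the max of the orders, so ρ ≤ 7. For the lower bound: on |z|=r choose arg z so that -2z^7 is real positive; then |e^{-2z^7}| = e^{2r^7} while |e^{-2z^4}| ≤ e^{2r^4} = o(e^{2r^7}). So |f| ≥ e^{2r^7}(1 − o(1)) and ρ ≥ 7. Hence ρ = max(4, 7) = 7.
Therefore ρ = 7.

Order ρ = 7.


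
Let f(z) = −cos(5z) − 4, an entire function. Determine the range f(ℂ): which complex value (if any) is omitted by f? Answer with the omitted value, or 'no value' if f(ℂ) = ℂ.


Little Picard bounds the complement of f(ℂ) to at most one point.
cos is entire and surjective onto ℂ: for every w ∈ ℂ, cos(ζ) = w has a solution ζ ∈ ℂ (e.g., via the complex inverse arccos). With ζ = 5z this gives z = ζ/(5). Then -1·cos(5z) takes every value in -1·ℂ = ℂ, and adding -4 is a bijection of ℂ. So f is surjective and omits no value. (Note: only on the real line is cos bounded by [−1, 1].)

Omitted value: no value.


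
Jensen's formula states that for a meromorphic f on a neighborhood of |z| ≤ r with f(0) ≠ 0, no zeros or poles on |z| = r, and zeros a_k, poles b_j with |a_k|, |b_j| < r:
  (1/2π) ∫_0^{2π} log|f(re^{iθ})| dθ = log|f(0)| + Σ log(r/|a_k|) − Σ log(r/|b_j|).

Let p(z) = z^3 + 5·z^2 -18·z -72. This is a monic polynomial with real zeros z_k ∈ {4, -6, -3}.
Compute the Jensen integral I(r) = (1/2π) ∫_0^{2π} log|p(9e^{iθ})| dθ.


Zeros: -6, -3, 4; r = 9.
Inside |z| < r: -6, -3, 4. Outside (|z| ≥ r): ∅.
p(0) = -72, so log|p(0)| = log(72) = 4.2767.
Apply Jensen: I(r) = log|p(0)| + Σ_k log(r/|z_k|), summed over zeros inside |z| < r.
  log(r/|z_k|) for z_k = 4: log(9/4) = 0.8109
  log(r/|z_k|) for z_k = -6: log(9/6) = 0.4055
  log(r/|z_k|) for z_k = -3: log(9/3) = 1.0986
Sum over inside zeros: 2.3150.
I(r) = log|p(0)| + (inside sum) = 4.2767 + 2.3150 = 6.5917.
Closed form (all zeros inside, monic): I(r) = n·log(r) = 3·log(9) = 6.5917. ✓

I(r) ≈ 6.5917.


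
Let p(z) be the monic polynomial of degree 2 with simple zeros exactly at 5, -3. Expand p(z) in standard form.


The polynomial is p(z) = ∏_{α ∈ S} (z − α), where S = {5, -3}.
Expanding the product yields: p(z) = z^2 -2·z -15.
The resulting polynomial has degree 2 and real coefficients as required.

p(z) = z^2 -2·z -15.


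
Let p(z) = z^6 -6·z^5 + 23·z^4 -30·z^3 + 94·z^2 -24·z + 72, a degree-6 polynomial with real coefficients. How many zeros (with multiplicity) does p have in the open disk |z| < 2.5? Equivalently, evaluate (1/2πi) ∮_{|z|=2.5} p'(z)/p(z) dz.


The zeros of p are: (0 + 1i), (0 - 1i), (3 + 3i), (3 - 3i), (0 + 2i), (0 - 2i).
Their magnitudes are: 1, 1, 4.243, 4.243, 2, 2.
Zeros with |z| < R = 2.5: (0 + 1i), (0 - 1i), (0 + 2i), (0 - 2i).
Count = 4.
By the argument principle, (1/2πi) ∮_{|z|=R} p'(z)/p(z) dz equals exactly this count.

Number of zeros inside |z| < 2.5: 4.


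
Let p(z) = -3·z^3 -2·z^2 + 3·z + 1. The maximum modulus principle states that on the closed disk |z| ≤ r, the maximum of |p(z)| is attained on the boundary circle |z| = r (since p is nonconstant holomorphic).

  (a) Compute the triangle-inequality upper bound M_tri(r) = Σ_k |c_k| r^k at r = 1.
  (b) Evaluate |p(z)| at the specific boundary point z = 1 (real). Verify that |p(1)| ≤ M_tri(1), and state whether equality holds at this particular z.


Coefficients: c_0 = 1, c_1 = 3, c_2 = -2, c_3 = -3. Radius r = 1.
Part (a). Triangle bound: M_tri(r) = Σ_k |c_k| r^k
  = |1|·1^0 + |3|·1^1 + |-2|·1^2 + |-3|·1^3
  = 1 + 3 + 2 + 3 = 9.
This bounds M(r) := max_{|z|=r} |p(z)| from above; equality holds iff all terms c_k z^k can be made to align in phase at a single z on |z|=r.
Part (b). At z = 1 (real, on the circle |z| = r):
  p(1) = (1)·1^0 + (3)·1^1 + (-2)·1^2 + (-3)·1^3 = -1.
  |p(1)| = 1.
Check: |p(1)| = 1 ≤ 9 = M_tri(1). ✓ Equality does not hold at z = 1 (the coefficients have mixed signs, so the terms do not all align in phase there).

M_tri(1) = 9; |p(1)| = 1; equality at z=1: no.


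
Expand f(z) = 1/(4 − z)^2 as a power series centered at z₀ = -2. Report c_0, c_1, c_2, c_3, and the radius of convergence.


Let w = z − z₀, so z = z₀ + w.
Then 4 − z = 4 − (z₀ + w) = (4 − z₀) − w = 6 − w.
f(z) = 1/(6 − w)^2 = (1/(6)^2) · (1 − w/(6))^{−2}.
By the binomial series (1−u)^{−2} = Σ_{n≥0} C(n+1, 1) u^n for |u|<1, with u = w/(6):
  c_n = C(n+1, 1) / (6)^(n+2).
  c_0 = 1/(6)^2 = 1/36.
  c_1 = 2/(6)^3 = 1/108.
  c_2 = 3/(6)^4 = 1/432.
  c_3 = 4/(6)^5 = 1/1944.
The series is valid for |w/d| < 1, i.e. |z − z₀| < |d|.
Radius of convergence: R = |4 − z₀| = |6| = 6 (distance from z₀ to the singularity z = 4).

c_0 = 1/36, c_1 = 1/108, c_2 = 1/432, c_3 = 1/1944; R = 6.


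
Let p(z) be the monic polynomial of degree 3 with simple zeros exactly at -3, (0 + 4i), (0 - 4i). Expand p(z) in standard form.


The polynomial is p(z) = ∏_{α ∈ S} (z − α), where S = {-3, (0 + 4i), (0 - 4i)}.
Expanding the product yields: p(z) = z^3 + 3·z^2 + 16·z + 48.
Note conjugate pairs combine to real quadratics: (z − (0+4i))(z − (0−4i)) = z² + 16.
The resulting polynomial has degree 3 and real coefficients as required.

p(z) = z^3 + 3·z^2 + 16·z + 48.


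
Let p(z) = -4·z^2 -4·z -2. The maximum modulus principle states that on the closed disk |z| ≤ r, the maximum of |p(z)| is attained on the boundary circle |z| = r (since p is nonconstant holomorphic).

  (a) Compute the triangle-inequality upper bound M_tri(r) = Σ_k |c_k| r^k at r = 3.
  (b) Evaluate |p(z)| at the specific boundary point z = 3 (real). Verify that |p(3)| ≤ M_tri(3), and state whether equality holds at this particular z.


Coefficients: c_0 = -2, c_1 = -4, c_2 = -4. Radius r = 3.
Part (a). Triangle bound: M_tri(r) = Σ_k |c_k| r^k
  = |-2|·3^0 + |-4|·3^1 + |-4|·3^2
  = 2 + 12 + 36 = 50.
This bounds M(r) := max_{|z|=r} |p(z)| from above; equality holds iff all terms c_k z^k can be made to align in phase at a single z on |z|=r.
Part (b). At z = 3 (real, on the circle |z| = r):
  p(3) = (-2)·3^0 + (-4)·3^1 + (-4)·3^2 = -50.
  |p(3)| = 50.
Since all nonzero coefficients share the same sign, |p(3)| = 50 = M_tri(3); the triangle bound is attained at z = 3, so in fact M(r) = 50.

M_tri(3) = 50; |p(3)| = 50; equality at z=3: yes.


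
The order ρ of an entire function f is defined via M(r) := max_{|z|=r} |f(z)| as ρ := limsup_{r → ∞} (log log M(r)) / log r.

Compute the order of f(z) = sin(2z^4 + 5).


Write sin(w) = (e^{iw} ± e^{−iw})/(2 or 2i), so |sin(w)| ≤ e^{|w|}. With w = 2z^4 + 5, |w| ≤ 2r^4 + 5 on |z|=r, giving M(r) ≤ e^{2r^4 + 5} and ρ ≤ 4. For the lower bound, choose z on |z|=r with 2z^4 purely imaginary of modulus 2r^4; then |sin(2z^4 + 5)| grows like e^{2r^4}/2, so ρ ≥ 4. Hence ρ = 4.
Therefore ρ = 4.

Order ρ = 4.


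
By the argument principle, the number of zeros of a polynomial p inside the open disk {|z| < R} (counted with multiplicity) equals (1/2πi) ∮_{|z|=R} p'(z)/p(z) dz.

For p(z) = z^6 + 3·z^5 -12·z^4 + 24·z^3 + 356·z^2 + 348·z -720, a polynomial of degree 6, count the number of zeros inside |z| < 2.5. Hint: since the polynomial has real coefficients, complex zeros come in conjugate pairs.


The zeros of p are: 1, -4, (-3 + 1i), (-3 - 1i), (3 + 3i), (3 - 3i).
Their magnitudes are: 1, 4, 3.162, 3.162, 4.243, 4.243.
Zeros with |z| < R = 2.5: 1.
Count = 1.
By the argument principle, (1/2πi) ∮_{|z|=R} p'(z)/p(z) dz equals exactly this count.

Number of zeros inside |z| < 2.5: 1.


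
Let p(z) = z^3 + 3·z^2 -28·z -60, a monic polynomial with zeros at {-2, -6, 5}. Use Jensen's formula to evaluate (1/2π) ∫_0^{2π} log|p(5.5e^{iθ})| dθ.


Zeros: -6, -2, 5; r = 5.5.
Inside |z| < r: -2, 5. Outside (|z| ≥ r): -6.
p(0) = -60, so log|p(0)| = log(60) = 4.0943.
Apply Jensen: I(r) = log|p(0)| + Σ_k log(r/|z_k|), summed over zeros inside |z| < r.
  log(r/|z_k|) for z_k = -2: log(5.5/2) = 1.0116
  log(r/|z_k|) for z_k = 5: log(5.5/5) = 0.0953
  Outside zeros (-6) contribute nothing to the Jensen sum.
Sum over inside zeros: 1.1069.
I(r) = log|p(0)| + (inside sum) = 4.0943 + 1.1069 = 5.2013.
Note: since some zeros are outside |z| ≤ r, the simplified n·log(r) form does NOT apply — only the inside zeros contribute.

I(r) ≈ 5.2013.


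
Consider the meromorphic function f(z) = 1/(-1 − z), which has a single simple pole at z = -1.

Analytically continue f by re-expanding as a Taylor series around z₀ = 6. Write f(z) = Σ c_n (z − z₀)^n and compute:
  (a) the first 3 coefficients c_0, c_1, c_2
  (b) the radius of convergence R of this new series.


Let w = z − z₀, so z = z₀ + w.
Then -1 − z = -1 − (z₀ + w) = (-1 − z₀) − w = -7 − w.
f(z) = 1/(-7 − w) = (1/(-7)) · 1/(1 − w/(-7)) = Σ_{n≥0} w^n / (-7)^(n+1).
So c_n = 1/(-7)^(n+1):
  c_0 = 1/(-7)^1 = -1/7.
  c_1 = 1/(-7)^2 = 1/49.
  c_2 = 1/(-7)^3 = -1/343.
The series is valid for |w/d| < 1, i.e. |z − z₀| < |d|.
Radius of convergence: R = |-1 − z₀| = |-7| = 7 (distance from z₀ to the singularity z = -1).

c_0 = -1/7, c_1 = 1/49, c_2 = -1/343; R = 7.


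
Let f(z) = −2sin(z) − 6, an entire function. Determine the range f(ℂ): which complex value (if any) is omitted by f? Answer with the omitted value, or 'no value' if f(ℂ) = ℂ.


Little Picard bounds the complement of f(ℂ) to at most one point.
sin is entire and surjective onto ℂ: for every w ∈ ℂ, sin(ζ) = w has a solution ζ ∈ ℂ (e.g., via the complex inverse arcsin). With ζ = z this gives z = ζ/(1). Then -2·sin(z) takes every value in -2·ℂ = ℂ, and adding -6 is a bijection of ℂ. So f is surjective and omits no value. (Note: only on the real line is sin bounded by [−1, 1].)

Omitted value: no value.


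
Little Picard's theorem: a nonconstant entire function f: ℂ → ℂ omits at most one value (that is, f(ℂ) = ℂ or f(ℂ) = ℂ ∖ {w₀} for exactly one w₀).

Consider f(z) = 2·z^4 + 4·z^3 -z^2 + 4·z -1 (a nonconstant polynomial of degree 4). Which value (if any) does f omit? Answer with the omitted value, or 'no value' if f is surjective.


Little Picard bounds the complement of f(ℂ) to at most one point.
For every w ∈ ℂ, the equation p(z) − w = 0 is a nonconstant polynomial in z and hence has at least one root by the fundamental theorem of algebra. So p is surjective onto ℂ, omitting no value.

Omitted value: no value.


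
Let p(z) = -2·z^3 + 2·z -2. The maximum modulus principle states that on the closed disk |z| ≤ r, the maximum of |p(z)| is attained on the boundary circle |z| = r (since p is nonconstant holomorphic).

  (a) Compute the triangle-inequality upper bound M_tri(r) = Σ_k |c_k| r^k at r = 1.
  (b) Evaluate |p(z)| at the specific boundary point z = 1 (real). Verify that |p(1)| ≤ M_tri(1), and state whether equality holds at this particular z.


Coefficients: c_0 = -2, c_1 = 2, c_2 = 0, c_3 = -2. Radius r = 1.
Part (a). Triangle bound: M_tri(r) = Σ_k |c_k| r^k
  = |-2|·1^0 + |2|·1^1 + |0|·1^2 + |-2|·1^3
  = 2 + 2 + 0 + 2 = 6.
This bounds M(r) := max_{|z|=r} |p(z)| from above; equality holds iff all terms c_k z^k can be made to align in phase at a single z on |z|=r.
Part (b). At z = 1 (real, on the circle |z| = r):
  p(1) = (-2)·1^0 + (2)·1^1 + (0)·1^2 + (-2)·1^3 = -2.
  |p(1)| = 2.
Check: |p(1)| = 2 ≤ 6 = M_tri(1). ✓ Equality does not hold at z = 1 (the coefficients have mixed signs, so the terms do not all align in phase there).

M_tri(1) = 6; |p(1)| = 2; equality at z=1: no.


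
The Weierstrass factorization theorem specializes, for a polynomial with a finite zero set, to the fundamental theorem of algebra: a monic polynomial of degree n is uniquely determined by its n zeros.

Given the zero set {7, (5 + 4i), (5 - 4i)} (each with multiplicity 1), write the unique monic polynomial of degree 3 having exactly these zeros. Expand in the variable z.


The polynomial is p(z) = ∏_{α ∈ S} (z − α), where S = {7, (5 + 4i), (5 - 4i)}.
Expanding the product yields: p(z) = z^3 -17·z^2 + 111·z -287.
Note conjugate pairs combine to real quadratics: (z − (5+4i))(z − (5−4i)) = z² − 10z + 41.
The resulting polynomial has degree 3 and real coefficients as required.

p(z) = z^3 -17·z^2 + 111·z -287.


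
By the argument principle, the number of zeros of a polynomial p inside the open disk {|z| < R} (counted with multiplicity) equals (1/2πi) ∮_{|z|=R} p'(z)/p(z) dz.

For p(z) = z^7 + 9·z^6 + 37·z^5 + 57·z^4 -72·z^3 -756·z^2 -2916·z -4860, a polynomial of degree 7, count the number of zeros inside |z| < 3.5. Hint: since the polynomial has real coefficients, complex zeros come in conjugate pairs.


The zeros of p are: (-3 + 3i), (-3 - 3i), 3, (0 + 3i), (0 - 3i), (-3 + 1i), (-3 - 1i).
Their magnitudes are: 4.243, 4.243, 3, 3, 3, 3.162, 3.162.
Zeros with |z| < R = 3.5: 3, (0 + 3i), (0 - 3i), (-3 + 1i), (-3 - 1i).
Count = 5.
By the argument principle, (1/2πi) ∮_{|z|=R} p'(z)/p(z) dz equals exactly this count.

Number of zeros inside |z| < 3.5: 5.


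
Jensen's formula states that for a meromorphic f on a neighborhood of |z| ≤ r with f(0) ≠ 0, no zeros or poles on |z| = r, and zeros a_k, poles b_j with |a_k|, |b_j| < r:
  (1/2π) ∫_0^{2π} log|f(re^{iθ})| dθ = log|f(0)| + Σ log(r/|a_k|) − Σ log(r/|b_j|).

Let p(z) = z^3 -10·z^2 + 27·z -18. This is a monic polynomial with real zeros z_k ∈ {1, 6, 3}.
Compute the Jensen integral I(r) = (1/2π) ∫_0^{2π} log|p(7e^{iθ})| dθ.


Zeros: 1, 3, 6; r = 7.
Inside |z| < r: 1, 3, 6. Outside (|z| ≥ r): ∅.
p(0) = -18, so log|p(0)| = log(18) = 2.8904.
Apply Jensen: I(r) = log|p(0)| + Σ_k log(r/|z_k|), summed over zeros inside |z| < r.
  log(r/|z_k|) for z_k = 1: log(7/1) = 1.9459
  log(r/|z_k|) for z_k = 6: log(7/6) = 0.1542
  log(r/|z_k|) for z_k = 3: log(7/3) = 0.8473
Sum over inside zeros: 2.9474.
I(r) = log|p(0)| + (inside sum) = 2.8904 + 2.9474 = 5.8377.
Closed form (all zeros inside, monic): I(r) = n·log(r) = 3·log(7) = 5.8377. ✓

I(r) ≈ 5.8377.


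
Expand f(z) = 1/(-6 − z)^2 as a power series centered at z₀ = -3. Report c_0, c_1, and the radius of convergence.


Let w = z − z₀, so z = z₀ + w.
Then -6 − z = -6 − (z₀ + w) = (-6 − z₀) − w = -3 − w.
f(z) = 1/(-3 − w)^2 = (1/(-3)^2) · (1 − w/(-3))^{−2}.
By the binomial series (1−u)^{−2} = Σ_{n≥0} C(n+1, 1) u^n for |u|<1, with u = w/(-3):
  c_n = C(n+1, 1) / (-3)^(n+2).
  c_0 = 1/(-3)^2 = 1/9.
  c_1 = 2/(-3)^3 = -2/27.
The series is valid for |w/d| < 1, i.e. |z − z₀| < |d|.
Radius of convergence: R = |-6 − z₀| = |-3| = 3 (distance from z₀ to the singularity z = -6).

c_0 = 1/9, c_1 = -2/27; R = 3.


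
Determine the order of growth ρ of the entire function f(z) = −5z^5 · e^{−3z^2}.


M(r) = max_{|z|=r} |-5|·|z|^5·|e^{−3z^2}| = 5·r^5 · e^{3r^2} (the factors attain their maxima compatibly on |z|=r). Then log M(r) = log 5 + 5·log r + 3r^2, dominated by the last term, so log log M(r) ~ 2·log r. The polynomial factor -5z^5 contributes only a log r term and does not affect the order. ρ = 2.
Therefore ρ = 2.

Order ρ = 2.


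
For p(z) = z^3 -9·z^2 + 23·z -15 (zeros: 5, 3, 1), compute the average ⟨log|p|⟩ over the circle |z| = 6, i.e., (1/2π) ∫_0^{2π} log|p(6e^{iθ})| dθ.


Zeros: 1, 3, 5; r = 6.
Inside |z| < r: 1, 3, 5. Outside (|z| ≥ r): ∅.
p(0) = -15, so log|p(0)| = log(15) = 2.7081.
Apply Jensen: I(r) = log|p(0)| + Σ_k log(r/|z_k|), summed over zeros inside |z| < r.
  log(r/|z_k|) for z_k = 5: log(6/5) = 0.1823
  log(r/|z_k|) for z_k = 3: log(6/3) = 0.6931
  log(r/|z_k|) for z_k = 1: log(6/1) = 1.7918
Sum over inside zeros: 2.6672.
I(r) = log|p(0)| + (inside sum) = 2.7081 + 2.6672 = 5.3753.
Closed form (all zeros inside, monic): I(r) = n·log(r) = 3·log(6) = 5.3753. ✓

I(r) ≈ 5.3753.


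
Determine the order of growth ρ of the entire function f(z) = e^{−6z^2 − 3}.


|e^{−6z^2 − 3}| = e^{Re(-6·z^2) + -3} ≤ e^{6|z|^2 + -3} = e^{6r^2 + -3} on |z| = r, so ρ ≤ 2. Choosing z on |z|=r so that -6·z^2 is real positive (always possible by picking arg z appropriately) gives |f(z)| = e^{6r^2 + -3}, matching the bound. The additive constant -3 does not affect log log M(r) ~ 2·log r. Hence ρ = 2.
Therefore ρ = 2.

Order ρ = 2.


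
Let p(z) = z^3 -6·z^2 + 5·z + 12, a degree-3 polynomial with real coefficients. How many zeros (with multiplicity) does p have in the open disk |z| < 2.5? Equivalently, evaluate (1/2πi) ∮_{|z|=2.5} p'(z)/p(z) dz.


The zeros of p are: -1, 3, 4.
Their magnitudes are: 1, 3, 4.
Zeros with |z| < R = 2.5: -1.
Count = 1.
By the argument principle, (1/2πi) ∮_{|z|=R} p'(z)/p(z) dz equals exactly this count.

Number of zeros inside |z| < 2.5: 1.


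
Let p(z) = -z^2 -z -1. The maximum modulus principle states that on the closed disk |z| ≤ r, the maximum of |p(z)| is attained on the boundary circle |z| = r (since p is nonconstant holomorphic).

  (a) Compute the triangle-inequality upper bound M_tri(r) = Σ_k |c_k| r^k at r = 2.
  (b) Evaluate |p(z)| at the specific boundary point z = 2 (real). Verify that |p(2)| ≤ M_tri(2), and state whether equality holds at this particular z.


Coefficients: c_0 = -1, c_1 = -1, c_2 = -1. Radius r = 2.
Part (a). Triangle bound: M_tri(r) = Σ_k |c_k| r^k
  = |-1|·2^0 + |-1|·2^1 + |-1|·2^2
  = 1 + 2 + 4 = 7.
This bounds M(r) := max_{|z|=r} |p(z)| from above; equality holds iff all terms c_k z^k can be made to align in phase at a single z on |z|=r.
Part (b). At z = 2 (real, on the circle |z| = r):
  p(2) = (-1)·2^0 + (-1)·2^1 + (-1)·2^2 = -7.
  |p(2)| = 7.
Since all nonzero coefficients share the same sign, |p(2)| = 7 = M_tri(2); the triangle bound is attained at z = 2, so in fact M(r) = 7.

M_tri(2) = 7; |p(2)| = 7; equality at z=2: yes.


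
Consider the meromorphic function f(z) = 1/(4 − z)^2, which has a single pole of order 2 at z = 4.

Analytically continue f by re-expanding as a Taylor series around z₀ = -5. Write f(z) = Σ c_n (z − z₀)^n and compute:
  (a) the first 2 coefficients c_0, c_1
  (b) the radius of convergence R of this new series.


Let w = z − z₀, so z = z₀ + w.
Then 4 − z = 4 − (z₀ + w) = (4 − z₀) − w = 9 − w.
f(z) = 1/(9 − w)^2 = (1/(9)^2) · (1 − w/(9))^{−2}.
By the binomial series (1−u)^{−2} = Σ_{n≥0} C(n+1, 1) u^n for |u|<1, with u = w/(9):
  c_n = C(n+1, 1) / (9)^(n+2).
  c_0 = 1/(9)^2 = 1/81.
  c_1 = 2/(9)^3 = 2/729.
The series is valid for |w/d| < 1, i.e. |z − z₀| < |d|.
Radius of convergence: R = |4 − z₀| = |9| = 9 (distance from z₀ to the singularity z = 4).

c_0 = 1/81, c_1 = 2/729; R = 9.


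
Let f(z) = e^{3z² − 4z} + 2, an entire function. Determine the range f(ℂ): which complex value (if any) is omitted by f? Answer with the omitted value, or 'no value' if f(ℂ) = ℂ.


Little Picard bounds the complement of f(ℂ) to at most one point.
The exponent g(z) = 3z² − 4z is a nonconstant polynomial, hence surjective onto ℂ. So e^{g(z)} takes every value in {e^w : w ∈ ℂ} = ℂ ∖ {0}. Adding 2 shifts the range to ℂ ∖ {2}. f omits exactly 2.

Omitted value: 2.


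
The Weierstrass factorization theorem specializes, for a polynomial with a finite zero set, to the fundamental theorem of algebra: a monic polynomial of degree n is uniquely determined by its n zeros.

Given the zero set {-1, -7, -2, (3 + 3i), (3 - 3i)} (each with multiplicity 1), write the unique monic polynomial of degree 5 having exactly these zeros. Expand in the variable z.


The polynomial is p(z) = ∏_{α ∈ S} (z − α), where S = {-1, -7, -2, (3 + 3i), (3 - 3i)}.
Expanding the product yields: p(z) = z^5 + 4·z^4 -19·z^3 + 56·z^2 + 330·z + 252.
Note conjugate pairs combine to real quadratics: (z − (3+3i))(z − (3−3i)) = z² − 6z + 18.
The resulting polynomial has degree 5 and real coefficients as required.

p(z) = z^5 + 4·z^4 -19·z^3 + 56·z^2 + 330·z + 252.


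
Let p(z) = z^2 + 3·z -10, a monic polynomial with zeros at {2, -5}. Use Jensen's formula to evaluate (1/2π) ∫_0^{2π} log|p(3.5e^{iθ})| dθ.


Zeros: -5, 2; r = 3.5.
Inside |z| < r: 2. Outside (|z| ≥ r): -5.
p(0) = -10, so log|p(0)| = log(10) = 2.3026.
Apply Jensen: I(r) = log|p(0)| + Σ_k log(r/|z_k|), summed over zeros inside |z| < r.
  log(r/|z_k|) for z_k = 2: log(3.5/2) = 0.5596
  Outside zeros (-5) contribute nothing to the Jensen sum.
Sum over inside zeros: 0.5596.
I(r) = log|p(0)| + (inside sum) = 2.3026 + 0.5596 = 2.8622.
Note: since some zeros are outside |z| ≤ r, the simplified n·log(r) form does NOT apply — only the inside zeros contribute.

I(r) ≈ 2.8622.
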